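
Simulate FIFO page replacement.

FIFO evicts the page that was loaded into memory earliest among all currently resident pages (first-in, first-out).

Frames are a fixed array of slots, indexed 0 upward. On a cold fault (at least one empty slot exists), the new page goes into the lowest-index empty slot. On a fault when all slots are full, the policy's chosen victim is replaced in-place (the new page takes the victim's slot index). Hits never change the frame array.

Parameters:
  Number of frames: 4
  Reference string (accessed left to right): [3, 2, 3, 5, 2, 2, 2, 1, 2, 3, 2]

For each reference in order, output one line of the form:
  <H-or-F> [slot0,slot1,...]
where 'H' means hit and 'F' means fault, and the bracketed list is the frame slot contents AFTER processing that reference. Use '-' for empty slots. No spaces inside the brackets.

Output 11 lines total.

F [3,-,-,-]
F [3,2,-,-]
H [3,2,-,-]
F [3,2,5,-]
H [3,2,5,-]
H [3,2,5,-]
H [3,2,5,-]
F [3,2,5,1]
H [3,2,5,1]
H [3,2,5,1]
H [3,2,5,1]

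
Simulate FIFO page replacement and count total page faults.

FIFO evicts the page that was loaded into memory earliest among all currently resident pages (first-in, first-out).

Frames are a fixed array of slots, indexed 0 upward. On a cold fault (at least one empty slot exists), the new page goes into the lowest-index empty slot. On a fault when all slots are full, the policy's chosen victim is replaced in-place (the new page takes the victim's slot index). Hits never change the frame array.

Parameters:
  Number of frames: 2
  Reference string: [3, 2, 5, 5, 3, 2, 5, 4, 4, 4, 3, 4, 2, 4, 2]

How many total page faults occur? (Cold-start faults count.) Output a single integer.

Answer: 10

Derivation:
Step 0: ref 3 → FAULT, frames=[3,-]
Step 1: ref 2 → FAULT, frames=[3,2]
Step 2: ref 5 → FAULT (evict 3), frames=[5,2]
Step 3: ref 5 → HIT, frames=[5,2]
Step 4: ref 3 → FAULT (evict 2), frames=[5,3]
Step 5: ref 2 → FAULT (evict 5), frames=[2,3]
Step 6: ref 5 → FAULT (evict 3), frames=[2,5]
Step 7: ref 4 → FAULT (evict 2), frames=[4,5]
Step 8: ref 4 → HIT, frames=[4,5]
Step 9: ref 4 → HIT, frames=[4,5]
Step 10: ref 3 → FAULT (evict 5), frames=[4,3]
Step 11: ref 4 → HIT, frames=[4,3]
Step 12: ref 2 → FAULT (evict 4), frames=[2,3]
Step 13: ref 4 → FAULT (evict 3), frames=[2,4]
Step 14: ref 2 → HIT, frames=[2,4]
Total faults: 10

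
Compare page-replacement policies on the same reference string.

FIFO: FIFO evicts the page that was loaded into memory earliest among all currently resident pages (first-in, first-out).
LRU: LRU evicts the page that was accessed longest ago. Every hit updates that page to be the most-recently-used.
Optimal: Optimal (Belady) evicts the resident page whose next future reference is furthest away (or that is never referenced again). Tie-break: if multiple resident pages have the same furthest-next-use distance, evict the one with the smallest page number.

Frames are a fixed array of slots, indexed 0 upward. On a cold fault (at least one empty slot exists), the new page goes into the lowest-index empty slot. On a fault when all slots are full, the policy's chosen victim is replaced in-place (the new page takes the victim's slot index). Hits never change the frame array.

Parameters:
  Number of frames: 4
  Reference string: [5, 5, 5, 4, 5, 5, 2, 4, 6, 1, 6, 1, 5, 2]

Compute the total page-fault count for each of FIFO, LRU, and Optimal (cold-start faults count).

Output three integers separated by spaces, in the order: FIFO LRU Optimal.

Answer: 6 7 5

Derivation:
--- FIFO ---
  step 0: ref 5 -> FAULT, frames=[5,-,-,-] (faults so far: 1)
  step 1: ref 5 -> HIT, frames=[5,-,-,-] (faults so far: 1)
  step 2: ref 5 -> HIT, frames=[5,-,-,-] (faults so far: 1)
  step 3: ref 4 -> FAULT, frames=[5,4,-,-] (faults so far: 2)
  step 4: ref 5 -> HIT, frames=[5,4,-,-] (faults so far: 2)
  step 5: ref 5 -> HIT, frames=[5,4,-,-] (faults so far: 2)
  step 6: ref 2 -> FAULT, frames=[5,4,2,-] (faults so far: 3)
  step 7: ref 4 -> HIT, frames=[5,4,2,-] (faults so far: 3)
  step 8: ref 6 -> FAULT, frames=[5,4,2,6] (faults so far: 4)
  step 9: ref 1 -> FAULT, evict 5, frames=[1,4,2,6] (faults so far: 5)
  step 10: ref 6 -> HIT, frames=[1,4,2,6] (faults so far: 5)
  step 11: ref 1 -> HIT, frames=[1,4,2,6] (faults so far: 5)
  step 12: ref 5 -> FAULT, evict 4, frames=[1,5,2,6] (faults so far: 6)
  step 13: ref 2 -> HIT, frames=[1,5,2,6] (faults so far: 6)
  FIFO total faults: 6
--- LRU ---
  step 0: ref 5 -> FAULT, frames=[5,-,-,-] (faults so far: 1)
  step 1: ref 5 -> HIT, frames=[5,-,-,-] (faults so far: 1)
  step 2: ref 5 -> HIT, frames=[5,-,-,-] (faults so far: 1)
  step 3: ref 4 -> FAULT, frames=[5,4,-,-] (faults so far: 2)
  step 4: ref 5 -> HIT, frames=[5,4,-,-] (faults so far: 2)
  step 5: ref 5 -> HIT, frames=[5,4,-,-] (faults so far: 2)
  step 6: ref 2 -> FAULT, frames=[5,4,2,-] (faults so far: 3)
  step 7: ref 4 -> HIT, frames=[5,4,2,-] (faults so far: 3)
  step 8: ref 6 -> FAULT, frames=[5,4,2,6] (faults so far: 4)
  step 9: ref 1 -> FAULT, evict 5, frames=[1,4,2,6] (faults so far: 5)
  step 10: ref 6 -> HIT, frames=[1,4,2,6] (faults so far: 5)
  step 11: ref 1 -> HIT, frames=[1,4,2,6] (faults so far: 5)
  step 12: ref 5 -> FAULT, evict 2, frames=[1,4,5,6] (faults so far: 6)
  step 13: ref 2 -> FAULT, evict 4, frames=[1,2,5,6] (faults so far: 7)
  LRU total faults: 7
--- Optimal ---
  step 0: ref 5 -> FAULT, frames=[5,-,-,-] (faults so far: 1)
  step 1: ref 5 -> HIT, frames=[5,-,-,-] (faults so far: 1)
  step 2: ref 5 -> HIT, frames=[5,-,-,-] (faults so far: 1)
  step 3: ref 4 -> FAULT, frames=[5,4,-,-] (faults so far: 2)
  step 4: ref 5 -> HIT, frames=[5,4,-,-] (faults so far: 2)
  step 5: ref 5 -> HIT, frames=[5,4,-,-] (faults so far: 2)
  step 6: ref 2 -> FAULT, frames=[5,4,2,-] (faults so far: 3)
  step 7: ref 4 -> HIT, frames=[5,4,2,-] (faults so far: 3)
  step 8: ref 6 -> FAULT, frames=[5,4,2,6] (faults so far: 4)
  step 9: ref 1 -> FAULT, evict 4, frames=[5,1,2,6] (faults so far: 5)
  step 10: ref 6 -> HIT, frames=[5,1,2,6] (faults so far: 5)
  step 11: ref 1 -> HIT, frames=[5,1,2,6] (faults so far: 5)
  step 12: ref 5 -> HIT, frames=[5,1,2,6] (faults so far: 5)
  step 13: ref 2 -> HIT, frames=[5,1,2,6] (faults so far: 5)
  Optimal total faults: 5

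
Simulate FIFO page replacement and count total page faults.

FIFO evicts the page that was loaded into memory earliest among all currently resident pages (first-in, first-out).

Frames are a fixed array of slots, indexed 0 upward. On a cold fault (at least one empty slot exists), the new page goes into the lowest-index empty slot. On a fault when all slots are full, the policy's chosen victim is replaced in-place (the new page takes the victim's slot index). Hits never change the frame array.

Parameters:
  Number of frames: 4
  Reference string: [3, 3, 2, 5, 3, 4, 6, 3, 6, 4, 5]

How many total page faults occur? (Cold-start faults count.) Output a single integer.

Answer: 6

Derivation:
Step 0: ref 3 → FAULT, frames=[3,-,-,-]
Step 1: ref 3 → HIT, frames=[3,-,-,-]
Step 2: ref 2 → FAULT, frames=[3,2,-,-]
Step 3: ref 5 → FAULT, frames=[3,2,5,-]
Step 4: ref 3 → HIT, frames=[3,2,5,-]
Step 5: ref 4 → FAULT, frames=[3,2,5,4]
Step 6: ref 6 → FAULT (evict 3), frames=[6,2,5,4]
Step 7: ref 3 → FAULT (evict 2), frames=[6,3,5,4]
Step 8: ref 6 → HIT, frames=[6,3,5,4]
Step 9: ref 4 → HIT, frames=[6,3,5,4]
Step 10: ref 5 → HIT, frames=[6,3,5,4]
Total faults: 6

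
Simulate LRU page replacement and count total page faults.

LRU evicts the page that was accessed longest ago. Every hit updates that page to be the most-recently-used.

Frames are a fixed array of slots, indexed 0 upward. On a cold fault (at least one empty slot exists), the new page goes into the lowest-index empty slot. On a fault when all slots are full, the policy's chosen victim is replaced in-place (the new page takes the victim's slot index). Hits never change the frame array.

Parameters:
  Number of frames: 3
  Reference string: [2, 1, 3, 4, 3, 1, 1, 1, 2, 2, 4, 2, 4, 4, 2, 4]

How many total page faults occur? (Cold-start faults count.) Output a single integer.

Answer: 6

Derivation:
Step 0: ref 2 → FAULT, frames=[2,-,-]
Step 1: ref 1 → FAULT, frames=[2,1,-]
Step 2: ref 3 → FAULT, frames=[2,1,3]
Step 3: ref 4 → FAULT (evict 2), frames=[4,1,3]
Step 4: ref 3 → HIT, frames=[4,1,3]
Step 5: ref 1 → HIT, frames=[4,1,3]
Step 6: ref 1 → HIT, frames=[4,1,3]
Step 7: ref 1 → HIT, frames=[4,1,3]
Step 8: ref 2 → FAULT (evict 4), frames=[2,1,3]
Step 9: ref 2 → HIT, frames=[2,1,3]
Step 10: ref 4 → FAULT (evict 3), frames=[2,1,4]
Step 11: ref 2 → HIT, frames=[2,1,4]
Step 12: ref 4 → HIT, frames=[2,1,4]
Step 13: ref 4 → HIT, frames=[2,1,4]
Step 14: ref 2 → HIT, frames=[2,1,4]
Step 15: ref 4 → HIT, frames=[2,1,4]
Total faults: 6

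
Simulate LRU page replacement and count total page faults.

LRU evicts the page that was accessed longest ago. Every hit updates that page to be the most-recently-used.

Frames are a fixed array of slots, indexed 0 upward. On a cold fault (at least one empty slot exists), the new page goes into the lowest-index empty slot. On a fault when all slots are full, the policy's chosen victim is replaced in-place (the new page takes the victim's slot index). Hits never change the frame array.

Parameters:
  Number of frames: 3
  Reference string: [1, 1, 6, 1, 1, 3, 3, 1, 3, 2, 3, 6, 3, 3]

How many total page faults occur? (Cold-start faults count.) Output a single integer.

Answer: 5

Derivation:
Step 0: ref 1 → FAULT, frames=[1,-,-]
Step 1: ref 1 → HIT, frames=[1,-,-]
Step 2: ref 6 → FAULT, frames=[1,6,-]
Step 3: ref 1 → HIT, frames=[1,6,-]
Step 4: ref 1 → HIT, frames=[1,6,-]
Step 5: ref 3 → FAULT, frames=[1,6,3]
Step 6: ref 3 → HIT, frames=[1,6,3]
Step 7: ref 1 → HIT, frames=[1,6,3]
Step 8: ref 3 → HIT, frames=[1,6,3]
Step 9: ref 2 → FAULT (evict 6), frames=[1,2,3]
Step 10: ref 3 → HIT, frames=[1,2,3]
Step 11: ref 6 → FAULT (evict 1), frames=[6,2,3]
Step 12: ref 3 → HIT, frames=[6,2,3]
Step 13: ref 3 → HIT, frames=[6,2,3]
Total faults: 5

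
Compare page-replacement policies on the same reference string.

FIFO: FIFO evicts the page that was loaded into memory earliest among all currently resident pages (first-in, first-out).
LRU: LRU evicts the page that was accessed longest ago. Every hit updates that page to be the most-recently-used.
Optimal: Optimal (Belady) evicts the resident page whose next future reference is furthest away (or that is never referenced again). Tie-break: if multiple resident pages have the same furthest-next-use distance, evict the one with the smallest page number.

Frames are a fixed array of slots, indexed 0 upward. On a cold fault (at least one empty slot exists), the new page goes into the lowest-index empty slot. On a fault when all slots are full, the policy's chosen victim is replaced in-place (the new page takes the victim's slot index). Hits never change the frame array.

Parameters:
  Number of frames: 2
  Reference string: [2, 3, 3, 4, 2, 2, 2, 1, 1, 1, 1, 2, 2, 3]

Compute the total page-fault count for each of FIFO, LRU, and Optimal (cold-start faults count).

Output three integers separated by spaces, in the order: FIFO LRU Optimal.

--- FIFO ---
  step 0: ref 2 -> FAULT, frames=[2,-] (faults so far: 1)
  step 1: ref 3 -> FAULT, frames=[2,3] (faults so far: 2)
  step 2: ref 3 -> HIT, frames=[2,3] (faults so far: 2)
  step 3: ref 4 -> FAULT, evict 2, frames=[4,3] (faults so far: 3)
  step 4: ref 2 -> FAULT, evict 3, frames=[4,2] (faults so far: 4)
  step 5: ref 2 -> HIT, frames=[4,2] (faults so far: 4)
  step 6: ref 2 -> HIT, frames=[4,2] (faults so far: 4)
  step 7: ref 1 -> FAULT, evict 4, frames=[1,2] (faults so far: 5)
  step 8: ref 1 -> HIT, frames=[1,2] (faults so far: 5)
  step 9: ref 1 -> HIT, frames=[1,2] (faults so far: 5)
  step 10: ref 1 -> HIT, frames=[1,2] (faults so far: 5)
  step 11: ref 2 -> HIT, frames=[1,2] (faults so far: 5)
  step 12: ref 2 -> HIT, frames=[1,2] (faults so far: 5)
  step 13: ref 3 -> FAULT, evict 2, frames=[1,3] (faults so far: 6)
  FIFO total faults: 6
--- LRU ---
  step 0: ref 2 -> FAULT, frames=[2,-] (faults so far: 1)
  step 1: ref 3 -> FAULT, frames=[2,3] (faults so far: 2)
  step 2: ref 3 -> HIT, frames=[2,3] (faults so far: 2)
  step 3: ref 4 -> FAULT, evict 2, frames=[4,3] (faults so far: 3)
  step 4: ref 2 -> FAULT, evict 3, frames=[4,2] (faults so far: 4)
  step 5: ref 2 -> HIT, frames=[4,2] (faults so far: 4)
  step 6: ref 2 -> HIT, frames=[4,2] (faults so far: 4)
  step 7: ref 1 -> FAULT, evict 4, frames=[1,2] (faults so far: 5)
  step 8: ref 1 -> HIT, frames=[1,2] (faults so far: 5)
  step 9: ref 1 -> HIT, frames=[1,2] (faults so far: 5)
  step 10: ref 1 -> HIT, frames=[1,2] (faults so far: 5)
  step 11: ref 2 -> HIT, frames=[1,2] (faults so far: 5)
  step 12: ref 2 -> HIT, frames=[1,2] (faults so far: 5)
  step 13: ref 3 -> FAULT, evict 1, frames=[3,2] (faults so far: 6)
  LRU total faults: 6
--- Optimal ---
  step 0: ref 2 -> FAULT, frames=[2,-] (faults so far: 1)
  step 1: ref 3 -> FAULT, frames=[2,3] (faults so far: 2)
  step 2: ref 3 -> HIT, frames=[2,3] (faults so far: 2)
  step 3: ref 4 -> FAULT, evict 3, frames=[2,4] (faults so far: 3)
  step 4: ref 2 -> HIT, frames=[2,4] (faults so far: 3)
  step 5: ref 2 -> HIT, frames=[2,4] (faults so far: 3)
  step 6: ref 2 -> HIT, frames=[2,4] (faults so far: 3)
  step 7: ref 1 -> FAULT, evict 4, frames=[2,1] (faults so far: 4)
  step 8: ref 1 -> HIT, frames=[2,1] (faults so far: 4)
  step 9: ref 1 -> HIT, frames=[2,1] (faults so far: 4)
  step 10: ref 1 -> HIT, frames=[2,1] (faults so far: 4)
  step 11: ref 2 -> HIT, frames=[2,1] (faults so far: 4)
  step 12: ref 2 -> HIT, frames=[2,1] (faults so far: 4)
  step 13: ref 3 -> FAULT, evict 1, frames=[2,3] (faults so far: 5)
  Optimal total faults: 5

Answer: 6 6 5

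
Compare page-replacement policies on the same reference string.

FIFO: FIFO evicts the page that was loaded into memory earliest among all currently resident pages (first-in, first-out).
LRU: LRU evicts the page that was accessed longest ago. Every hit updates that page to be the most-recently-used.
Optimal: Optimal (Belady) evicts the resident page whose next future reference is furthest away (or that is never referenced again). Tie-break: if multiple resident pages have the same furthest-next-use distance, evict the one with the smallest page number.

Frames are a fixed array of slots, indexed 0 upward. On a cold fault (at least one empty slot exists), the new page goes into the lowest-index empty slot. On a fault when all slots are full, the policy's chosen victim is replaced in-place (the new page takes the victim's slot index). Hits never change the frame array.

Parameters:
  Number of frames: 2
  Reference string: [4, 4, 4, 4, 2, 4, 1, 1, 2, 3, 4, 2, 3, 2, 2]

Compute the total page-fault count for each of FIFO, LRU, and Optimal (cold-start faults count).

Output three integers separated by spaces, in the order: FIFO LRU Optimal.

--- FIFO ---
  step 0: ref 4 -> FAULT, frames=[4,-] (faults so far: 1)
  step 1: ref 4 -> HIT, frames=[4,-] (faults so far: 1)
  step 2: ref 4 -> HIT, frames=[4,-] (faults so far: 1)
  step 3: ref 4 -> HIT, frames=[4,-] (faults so far: 1)
  step 4: ref 2 -> FAULT, frames=[4,2] (faults so far: 2)
  step 5: ref 4 -> HIT, frames=[4,2] (faults so far: 2)
  step 6: ref 1 -> FAULT, evict 4, frames=[1,2] (faults so far: 3)
  step 7: ref 1 -> HIT, frames=[1,2] (faults so far: 3)
  step 8: ref 2 -> HIT, frames=[1,2] (faults so far: 3)
  step 9: ref 3 -> FAULT, evict 2, frames=[1,3] (faults so far: 4)
  step 10: ref 4 -> FAULT, evict 1, frames=[4,3] (faults so far: 5)
  step 11: ref 2 -> FAULT, evict 3, frames=[4,2] (faults so far: 6)
  step 12: ref 3 -> FAULT, evict 4, frames=[3,2] (faults so far: 7)
  step 13: ref 2 -> HIT, frames=[3,2] (faults so far: 7)
  step 14: ref 2 -> HIT, frames=[3,2] (faults so far: 7)
  FIFO total faults: 7
--- LRU ---
  step 0: ref 4 -> FAULT, frames=[4,-] (faults so far: 1)
  step 1: ref 4 -> HIT, frames=[4,-] (faults so far: 1)
  step 2: ref 4 -> HIT, frames=[4,-] (faults so far: 1)
  step 3: ref 4 -> HIT, frames=[4,-] (faults so far: 1)
  step 4: ref 2 -> FAULT, frames=[4,2] (faults so far: 2)
  step 5: ref 4 -> HIT, frames=[4,2] (faults so far: 2)
  step 6: ref 1 -> FAULT, evict 2, frames=[4,1] (faults so far: 3)
  step 7: ref 1 -> HIT, frames=[4,1] (faults so far: 3)
  step 8: ref 2 -> FAULT, evict 4, frames=[2,1] (faults so far: 4)
  step 9: ref 3 -> FAULT, evict 1, frames=[2,3] (faults so far: 5)
  step 10: ref 4 -> FAULT, evict 2, frames=[4,3] (faults so far: 6)
  step 11: ref 2 -> FAULT, evict 3, frames=[4,2] (faults so far: 7)
  step 12: ref 3 -> FAULT, evict 4, frames=[3,2] (faults so far: 8)
  step 13: ref 2 -> HIT, frames=[3,2] (faults so far: 8)
  step 14: ref 2 -> HIT, frames=[3,2] (faults so far: 8)
  LRU total faults: 8
--- Optimal ---
  step 0: ref 4 -> FAULT, frames=[4,-] (faults so far: 1)
  step 1: ref 4 -> HIT, frames=[4,-] (faults so far: 1)
  step 2: ref 4 -> HIT, frames=[4,-] (faults so far: 1)
  step 3: ref 4 -> HIT, frames=[4,-] (faults so far: 1)
  step 4: ref 2 -> FAULT, frames=[4,2] (faults so far: 2)
  step 5: ref 4 -> HIT, frames=[4,2] (faults so far: 2)
  step 6: ref 1 -> FAULT, evict 4, frames=[1,2] (faults so far: 3)
  step 7: ref 1 -> HIT, frames=[1,2] (faults so far: 3)
  step 8: ref 2 -> HIT, frames=[1,2] (faults so far: 3)
  step 9: ref 3 -> FAULT, evict 1, frames=[3,2] (faults so far: 4)
  step 10: ref 4 -> FAULT, evict 3, frames=[4,2] (faults so far: 5)
  step 11: ref 2 -> HIT, frames=[4,2] (faults so far: 5)
  step 12: ref 3 -> FAULT, evict 4, frames=[3,2] (faults so far: 6)
  step 13: ref 2 -> HIT, frames=[3,2] (faults so far: 6)
  step 14: ref 2 -> HIT, frames=[3,2] (faults so far: 6)
  Optimal total faults: 6

Answer: 7 8 6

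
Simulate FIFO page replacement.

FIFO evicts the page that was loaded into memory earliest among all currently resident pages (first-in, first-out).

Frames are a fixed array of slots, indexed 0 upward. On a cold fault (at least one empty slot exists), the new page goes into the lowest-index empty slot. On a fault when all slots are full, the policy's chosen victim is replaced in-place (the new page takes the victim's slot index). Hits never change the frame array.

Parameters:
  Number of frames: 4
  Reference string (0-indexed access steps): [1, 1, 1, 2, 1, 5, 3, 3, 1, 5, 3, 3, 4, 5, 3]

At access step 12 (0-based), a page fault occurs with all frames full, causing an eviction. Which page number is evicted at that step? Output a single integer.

Answer: 1

Derivation:
Step 0: ref 1 -> FAULT, frames=[1,-,-,-]
Step 1: ref 1 -> HIT, frames=[1,-,-,-]
Step 2: ref 1 -> HIT, frames=[1,-,-,-]
Step 3: ref 2 -> FAULT, frames=[1,2,-,-]
Step 4: ref 1 -> HIT, frames=[1,2,-,-]
Step 5: ref 5 -> FAULT, frames=[1,2,5,-]
Step 6: ref 3 -> FAULT, frames=[1,2,5,3]
Step 7: ref 3 -> HIT, frames=[1,2,5,3]
Step 8: ref 1 -> HIT, frames=[1,2,5,3]
Step 9: ref 5 -> HIT, frames=[1,2,5,3]
Step 10: ref 3 -> HIT, frames=[1,2,5,3]
Step 11: ref 3 -> HIT, frames=[1,2,5,3]
Step 12: ref 4 -> FAULT, evict 1, frames=[4,2,5,3]
At step 12: evicted page 1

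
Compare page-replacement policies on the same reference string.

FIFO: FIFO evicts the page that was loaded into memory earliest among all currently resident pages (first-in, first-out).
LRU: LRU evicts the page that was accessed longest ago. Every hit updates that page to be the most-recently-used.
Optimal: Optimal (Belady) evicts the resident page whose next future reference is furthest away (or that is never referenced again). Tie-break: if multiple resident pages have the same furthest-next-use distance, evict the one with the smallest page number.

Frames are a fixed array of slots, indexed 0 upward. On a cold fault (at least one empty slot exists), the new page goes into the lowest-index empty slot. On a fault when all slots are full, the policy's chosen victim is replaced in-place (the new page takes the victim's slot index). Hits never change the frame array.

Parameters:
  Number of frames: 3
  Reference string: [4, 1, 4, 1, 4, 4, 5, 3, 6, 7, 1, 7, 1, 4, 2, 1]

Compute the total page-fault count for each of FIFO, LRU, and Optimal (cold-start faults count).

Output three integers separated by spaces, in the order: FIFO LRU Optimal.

Answer: 9 9 7

Derivation:
--- FIFO ---
  step 0: ref 4 -> FAULT, frames=[4,-,-] (faults so far: 1)
  step 1: ref 1 -> FAULT, frames=[4,1,-] (faults so far: 2)
  step 2: ref 4 -> HIT, frames=[4,1,-] (faults so far: 2)
  step 3: ref 1 -> HIT, frames=[4,1,-] (faults so far: 2)
  step 4: ref 4 -> HIT, frames=[4,1,-] (faults so far: 2)
  step 5: ref 4 -> HIT, frames=[4,1,-] (faults so far: 2)
  step 6: ref 5 -> FAULT, frames=[4,1,5] (faults so far: 3)
  step 7: ref 3 -> FAULT, evict 4, frames=[3,1,5] (faults so far: 4)
  step 8: ref 6 -> FAULT, evict 1, frames=[3,6,5] (faults so far: 5)
  step 9: ref 7 -> FAULT, evict 5, frames=[3,6,7] (faults so far: 6)
  step 10: ref 1 -> FAULT, evict 3, frames=[1,6,7] (faults so far: 7)
  step 11: ref 7 -> HIT, frames=[1,6,7] (faults so far: 7)
  step 12: ref 1 -> HIT, frames=[1,6,7] (faults so far: 7)
  step 13: ref 4 -> FAULT, evict 6, frames=[1,4,7] (faults so far: 8)
  step 14: ref 2 -> FAULT, evict 7, frames=[1,4,2] (faults so far: 9)
  step 15: ref 1 -> HIT, frames=[1,4,2] (faults so far: 9)
  FIFO total faults: 9
--- LRU ---
  step 0: ref 4 -> FAULT, frames=[4,-,-] (faults so far: 1)
  step 1: ref 1 -> FAULT, frames=[4,1,-] (faults so far: 2)
  step 2: ref 4 -> HIT, frames=[4,1,-] (faults so far: 2)
  step 3: ref 1 -> HIT, frames=[4,1,-] (faults so far: 2)
  step 4: ref 4 -> HIT, frames=[4,1,-] (faults so far: 2)
  step 5: ref 4 -> HIT, frames=[4,1,-] (faults so far: 2)
  step 6: ref 5 -> FAULT, frames=[4,1,5] (faults so far: 3)
  step 7: ref 3 -> FAULT, evict 1, frames=[4,3,5] (faults so far: 4)
  step 8: ref 6 -> FAULT, evict 4, frames=[6,3,5] (faults so far: 5)
  step 9: ref 7 -> FAULT, evict 5, frames=[6,3,7] (faults so far: 6)
  step 10: ref 1 -> FAULT, evict 3, frames=[6,1,7] (faults so far: 7)
  step 11: ref 7 -> HIT, frames=[6,1,7] (faults so far: 7)
  step 12: ref 1 -> HIT, frames=[6,1,7] (faults so far: 7)
  step 13: ref 4 -> FAULT, evict 6, frames=[4,1,7] (faults so far: 8)
  step 14: ref 2 -> FAULT, evict 7, frames=[4,1,2] (faults so far: 9)
  step 15: ref 1 -> HIT, frames=[4,1,2] (faults so far: 9)
  LRU total faults: 9
--- Optimal ---
  step 0: ref 4 -> FAULT, frames=[4,-,-] (faults so far: 1)
  step 1: ref 1 -> FAULT, frames=[4,1,-] (faults so far: 2)
  step 2: ref 4 -> HIT, frames=[4,1,-] (faults so far: 2)
  step 3: ref 1 -> HIT, frames=[4,1,-] (faults so far: 2)
  step 4: ref 4 -> HIT, frames=[4,1,-] (faults so far: 2)
  step 5: ref 4 -> HIT, frames=[4,1,-] (faults so far: 2)
  step 6: ref 5 -> FAULT, frames=[4,1,5] (faults so far: 3)
  step 7: ref 3 -> FAULT, evict 5, frames=[4,1,3] (faults so far: 4)
  step 8: ref 6 -> FAULT, evict 3, frames=[4,1,6] (faults so far: 5)
  step 9: ref 7 -> FAULT, evict 6, frames=[4,1,7] (faults so far: 6)
  step 10: ref 1 -> HIT, frames=[4,1,7] (faults so far: 6)
  step 11: ref 7 -> HIT, frames=[4,1,7] (faults so far: 6)
  step 12: ref 1 -> HIT, frames=[4,1,7] (faults so far: 6)
  step 13: ref 4 -> HIT, frames=[4,1,7] (faults so far: 6)
  step 14: ref 2 -> FAULT, evict 4, frames=[2,1,7] (faults so far: 7)
  step 15: ref 1 -> HIT, frames=[2,1,7] (faults so far: 7)
  Optimal total faults: 7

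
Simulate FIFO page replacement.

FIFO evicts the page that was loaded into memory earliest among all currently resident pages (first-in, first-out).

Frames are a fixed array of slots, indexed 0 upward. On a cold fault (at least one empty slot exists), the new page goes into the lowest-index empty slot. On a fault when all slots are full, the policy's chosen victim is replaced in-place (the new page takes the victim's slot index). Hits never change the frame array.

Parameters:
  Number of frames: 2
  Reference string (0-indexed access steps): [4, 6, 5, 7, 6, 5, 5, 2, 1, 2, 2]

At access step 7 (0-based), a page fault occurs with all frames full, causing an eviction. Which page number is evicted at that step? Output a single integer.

Step 0: ref 4 -> FAULT, frames=[4,-]
Step 1: ref 6 -> FAULT, frames=[4,6]
Step 2: ref 5 -> FAULT, evict 4, frames=[5,6]
Step 3: ref 7 -> FAULT, evict 6, frames=[5,7]
Step 4: ref 6 -> FAULT, evict 5, frames=[6,7]
Step 5: ref 5 -> FAULT, evict 7, frames=[6,5]
Step 6: ref 5 -> HIT, frames=[6,5]
Step 7: ref 2 -> FAULT, evict 6, frames=[2,5]
At step 7: evicted page 6

Answer: 6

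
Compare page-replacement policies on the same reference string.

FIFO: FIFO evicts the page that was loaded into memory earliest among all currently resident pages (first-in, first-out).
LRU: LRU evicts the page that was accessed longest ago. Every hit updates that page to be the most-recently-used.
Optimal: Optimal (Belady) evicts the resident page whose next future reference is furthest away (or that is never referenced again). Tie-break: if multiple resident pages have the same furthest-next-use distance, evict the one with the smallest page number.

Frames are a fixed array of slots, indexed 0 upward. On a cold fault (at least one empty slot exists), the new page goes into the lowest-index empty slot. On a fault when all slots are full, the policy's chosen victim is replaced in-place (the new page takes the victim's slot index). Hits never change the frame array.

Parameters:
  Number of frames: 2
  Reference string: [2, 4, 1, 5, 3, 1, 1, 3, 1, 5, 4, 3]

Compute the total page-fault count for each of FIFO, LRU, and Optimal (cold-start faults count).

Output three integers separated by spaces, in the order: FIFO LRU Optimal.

Answer: 9 9 7

Derivation:
--- FIFO ---
  step 0: ref 2 -> FAULT, frames=[2,-] (faults so far: 1)
  step 1: ref 4 -> FAULT, frames=[2,4] (faults so far: 2)
  step 2: ref 1 -> FAULT, evict 2, frames=[1,4] (faults so far: 3)
  step 3: ref 5 -> FAULT, evict 4, frames=[1,5] (faults so far: 4)
  step 4: ref 3 -> FAULT, evict 1, frames=[3,5] (faults so far: 5)
  step 5: ref 1 -> FAULT, evict 5, frames=[3,1] (faults so far: 6)
  step 6: ref 1 -> HIT, frames=[3,1] (faults so far: 6)
  step 7: ref 3 -> HIT, frames=[3,1] (faults so far: 6)
  step 8: ref 1 -> HIT, frames=[3,1] (faults so far: 6)
  step 9: ref 5 -> FAULT, evict 3, frames=[5,1] (faults so far: 7)
  step 10: ref 4 -> FAULT, evict 1, frames=[5,4] (faults so far: 8)
  step 11: ref 3 -> FAULT, evict 5, frames=[3,4] (faults so far: 9)
  FIFO total faults: 9
--- LRU ---
  step 0: ref 2 -> FAULT, frames=[2,-] (faults so far: 1)
  step 1: ref 4 -> FAULT, frames=[2,4] (faults so far: 2)
  step 2: ref 1 -> FAULT, evict 2, frames=[1,4] (faults so far: 3)
  step 3: ref 5 -> FAULT, evict 4, frames=[1,5] (faults so far: 4)
  step 4: ref 3 -> FAULT, evict 1, frames=[3,5] (faults so far: 5)
  step 5: ref 1 -> FAULT, evict 5, frames=[3,1] (faults so far: 6)
  step 6: ref 1 -> HIT, frames=[3,1] (faults so far: 6)
  step 7: ref 3 -> HIT, frames=[3,1] (faults so far: 6)
  step 8: ref 1 -> HIT, frames=[3,1] (faults so far: 6)
  step 9: ref 5 -> FAULT, evict 3, frames=[5,1] (faults so far: 7)
  step 10: ref 4 -> FAULT, evict 1, frames=[5,4] (faults so far: 8)
  step 11: ref 3 -> FAULT, evict 5, frames=[3,4] (faults so far: 9)
  LRU total faults: 9
--- Optimal ---
  step 0: ref 2 -> FAULT, frames=[2,-] (faults so far: 1)
  step 1: ref 4 -> FAULT, frames=[2,4] (faults so far: 2)
  step 2: ref 1 -> FAULT, evict 2, frames=[1,4] (faults so far: 3)
  step 3: ref 5 -> FAULT, evict 4, frames=[1,5] (faults so far: 4)
  step 4: ref 3 -> FAULT, evict 5, frames=[1,3] (faults so far: 5)
  step 5: ref 1 -> HIT, frames=[1,3] (faults so far: 5)
  step 6: ref 1 -> HIT, frames=[1,3] (faults so far: 5)
  step 7: ref 3 -> HIT, frames=[1,3] (faults so far: 5)
  step 8: ref 1 -> HIT, frames=[1,3] (faults so far: 5)
  step 9: ref 5 -> FAULT, evict 1, frames=[5,3] (faults so far: 6)
  step 10: ref 4 -> FAULT, evict 5, frames=[4,3] (faults so far: 7)
  step 11: ref 3 -> HIT, frames=[4,3] (faults so far: 7)
  Optimal total faults: 7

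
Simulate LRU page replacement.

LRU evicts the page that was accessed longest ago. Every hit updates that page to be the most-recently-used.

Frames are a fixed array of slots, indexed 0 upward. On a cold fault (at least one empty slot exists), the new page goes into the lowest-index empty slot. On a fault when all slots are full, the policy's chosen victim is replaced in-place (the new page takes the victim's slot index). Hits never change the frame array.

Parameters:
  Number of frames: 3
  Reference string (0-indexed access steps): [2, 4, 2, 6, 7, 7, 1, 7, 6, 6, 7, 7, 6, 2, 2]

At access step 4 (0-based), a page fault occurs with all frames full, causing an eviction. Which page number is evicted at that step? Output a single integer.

Step 0: ref 2 -> FAULT, frames=[2,-,-]
Step 1: ref 4 -> FAULT, frames=[2,4,-]
Step 2: ref 2 -> HIT, frames=[2,4,-]
Step 3: ref 6 -> FAULT, frames=[2,4,6]
Step 4: ref 7 -> FAULT, evict 4, frames=[2,7,6]
At step 4: evicted page 4

Answer: 4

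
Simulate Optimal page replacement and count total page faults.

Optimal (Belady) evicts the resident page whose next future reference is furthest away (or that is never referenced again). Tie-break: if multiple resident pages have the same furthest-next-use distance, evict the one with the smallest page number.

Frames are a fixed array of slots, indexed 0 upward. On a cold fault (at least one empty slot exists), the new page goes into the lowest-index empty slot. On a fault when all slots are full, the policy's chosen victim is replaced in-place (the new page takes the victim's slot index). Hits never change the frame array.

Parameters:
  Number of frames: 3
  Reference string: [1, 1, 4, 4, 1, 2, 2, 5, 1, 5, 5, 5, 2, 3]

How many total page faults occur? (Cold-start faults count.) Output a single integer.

Answer: 5

Derivation:
Step 0: ref 1 → FAULT, frames=[1,-,-]
Step 1: ref 1 → HIT, frames=[1,-,-]
Step 2: ref 4 → FAULT, frames=[1,4,-]
Step 3: ref 4 → HIT, frames=[1,4,-]
Step 4: ref 1 → HIT, frames=[1,4,-]
Step 5: ref 2 → FAULT, frames=[1,4,2]
Step 6: ref 2 → HIT, frames=[1,4,2]
Step 7: ref 5 → FAULT (evict 4), frames=[1,5,2]
Step 8: ref 1 → HIT, frames=[1,5,2]
Step 9: ref 5 → HIT, frames=[1,5,2]
Step 10: ref 5 → HIT, frames=[1,5,2]
Step 11: ref 5 → HIT, frames=[1,5,2]
Step 12: ref 2 → HIT, frames=[1,5,2]
Step 13: ref 3 → FAULT (evict 1), frames=[3,5,2]
Total faults: 5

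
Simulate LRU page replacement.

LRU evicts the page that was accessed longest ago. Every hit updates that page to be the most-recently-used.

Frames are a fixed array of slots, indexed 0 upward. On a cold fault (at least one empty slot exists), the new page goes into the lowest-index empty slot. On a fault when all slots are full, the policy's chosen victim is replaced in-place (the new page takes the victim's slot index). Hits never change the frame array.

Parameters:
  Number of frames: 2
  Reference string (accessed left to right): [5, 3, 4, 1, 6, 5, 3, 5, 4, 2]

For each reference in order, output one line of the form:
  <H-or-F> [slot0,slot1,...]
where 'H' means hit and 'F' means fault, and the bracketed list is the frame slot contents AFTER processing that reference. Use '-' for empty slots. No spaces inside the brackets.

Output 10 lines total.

F [5,-]
F [5,3]
F [4,3]
F [4,1]
F [6,1]
F [6,5]
F [3,5]
H [3,5]
F [4,5]
F [4,2]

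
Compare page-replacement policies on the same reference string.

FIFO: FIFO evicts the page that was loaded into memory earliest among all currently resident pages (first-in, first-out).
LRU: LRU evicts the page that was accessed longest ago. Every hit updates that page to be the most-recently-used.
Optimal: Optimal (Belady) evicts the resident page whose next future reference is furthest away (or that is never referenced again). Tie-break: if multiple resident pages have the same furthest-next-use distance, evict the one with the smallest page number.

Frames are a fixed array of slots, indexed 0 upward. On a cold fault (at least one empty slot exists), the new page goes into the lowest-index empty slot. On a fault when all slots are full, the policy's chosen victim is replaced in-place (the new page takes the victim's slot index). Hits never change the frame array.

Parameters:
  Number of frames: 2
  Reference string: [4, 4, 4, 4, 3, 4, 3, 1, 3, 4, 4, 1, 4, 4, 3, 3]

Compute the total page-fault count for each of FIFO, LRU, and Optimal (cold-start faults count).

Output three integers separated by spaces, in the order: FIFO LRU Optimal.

--- FIFO ---
  step 0: ref 4 -> FAULT, frames=[4,-] (faults so far: 1)
  step 1: ref 4 -> HIT, frames=[4,-] (faults so far: 1)
  step 2: ref 4 -> HIT, frames=[4,-] (faults so far: 1)
  step 3: ref 4 -> HIT, frames=[4,-] (faults so far: 1)
  step 4: ref 3 -> FAULT, frames=[4,3] (faults so far: 2)
  step 5: ref 4 -> HIT, frames=[4,3] (faults so far: 2)
  step 6: ref 3 -> HIT, frames=[4,3] (faults so far: 2)
  step 7: ref 1 -> FAULT, evict 4, frames=[1,3] (faults so far: 3)
  step 8: ref 3 -> HIT, frames=[1,3] (faults so far: 3)
  step 9: ref 4 -> FAULT, evict 3, frames=[1,4] (faults so far: 4)
  step 10: ref 4 -> HIT, frames=[1,4] (faults so far: 4)
  step 11: ref 1 -> HIT, frames=[1,4] (faults so far: 4)
  step 12: ref 4 -> HIT, frames=[1,4] (faults so far: 4)
  step 13: ref 4 -> HIT, frames=[1,4] (faults so far: 4)
  step 14: ref 3 -> FAULT, evict 1, frames=[3,4] (faults so far: 5)
  step 15: ref 3 -> HIT, frames=[3,4] (faults so far: 5)
  FIFO total faults: 5
--- LRU ---
  step 0: ref 4 -> FAULT, frames=[4,-] (faults so far: 1)
  step 1: ref 4 -> HIT, frames=[4,-] (faults so far: 1)
  step 2: ref 4 -> HIT, frames=[4,-] (faults so far: 1)
  step 3: ref 4 -> HIT, frames=[4,-] (faults so far: 1)
  step 4: ref 3 -> FAULT, frames=[4,3] (faults so far: 2)
  step 5: ref 4 -> HIT, frames=[4,3] (faults so far: 2)
  step 6: ref 3 -> HIT, frames=[4,3] (faults so far: 2)
  step 7: ref 1 -> FAULT, evict 4, frames=[1,3] (faults so far: 3)
  step 8: ref 3 -> HIT, frames=[1,3] (faults so far: 3)
  step 9: ref 4 -> FAULT, evict 1, frames=[4,3] (faults so far: 4)
  step 10: ref 4 -> HIT, frames=[4,3] (faults so far: 4)
  step 11: ref 1 -> FAULT, evict 3, frames=[4,1] (faults so far: 5)
  step 12: ref 4 -> HIT, frames=[4,1] (faults so far: 5)
  step 13: ref 4 -> HIT, frames=[4,1] (faults so far: 5)
  step 14: ref 3 -> FAULT, evict 1, frames=[4,3] (faults so far: 6)
  step 15: ref 3 -> HIT, frames=[4,3] (faults so far: 6)
  LRU total faults: 6
--- Optimal ---
  step 0: ref 4 -> FAULT, frames=[4,-] (faults so far: 1)
  step 1: ref 4 -> HIT, frames=[4,-] (faults so far: 1)
  step 2: ref 4 -> HIT, frames=[4,-] (faults so far: 1)
  step 3: ref 4 -> HIT, frames=[4,-] (faults so far: 1)
  step 4: ref 3 -> FAULT, frames=[4,3] (faults so far: 2)
  step 5: ref 4 -> HIT, frames=[4,3] (faults so far: 2)
  step 6: ref 3 -> HIT, frames=[4,3] (faults so far: 2)
  step 7: ref 1 -> FAULT, evict 4, frames=[1,3] (faults so far: 3)
  step 8: ref 3 -> HIT, frames=[1,3] (faults so far: 3)
  step 9: ref 4 -> FAULT, evict 3, frames=[1,4] (faults so far: 4)
  step 10: ref 4 -> HIT, frames=[1,4] (faults so far: 4)
  step 11: ref 1 -> HIT, frames=[1,4] (faults so far: 4)
  step 12: ref 4 -> HIT, frames=[1,4] (faults so far: 4)
  step 13: ref 4 -> HIT, frames=[1,4] (faults so far: 4)
  step 14: ref 3 -> FAULT, evict 1, frames=[3,4] (faults so far: 5)
  step 15: ref 3 -> HIT, frames=[3,4] (faults so far: 5)
  Optimal total faults: 5

Answer: 5 6 5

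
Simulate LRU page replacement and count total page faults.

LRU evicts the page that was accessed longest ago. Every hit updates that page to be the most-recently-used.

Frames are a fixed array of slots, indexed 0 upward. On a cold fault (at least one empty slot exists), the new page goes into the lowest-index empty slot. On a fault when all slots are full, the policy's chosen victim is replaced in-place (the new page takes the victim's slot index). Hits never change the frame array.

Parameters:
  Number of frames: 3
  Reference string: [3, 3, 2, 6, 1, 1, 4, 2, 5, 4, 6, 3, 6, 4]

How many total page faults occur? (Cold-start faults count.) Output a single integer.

Step 0: ref 3 → FAULT, frames=[3,-,-]
Step 1: ref 3 → HIT, frames=[3,-,-]
Step 2: ref 2 → FAULT, frames=[3,2,-]
Step 3: ref 6 → FAULT, frames=[3,2,6]
Step 4: ref 1 → FAULT (evict 3), frames=[1,2,6]
Step 5: ref 1 → HIT, frames=[1,2,6]
Step 6: ref 4 → FAULT (evict 2), frames=[1,4,6]
Step 7: ref 2 → FAULT (evict 6), frames=[1,4,2]
Step 8: ref 5 → FAULT (evict 1), frames=[5,4,2]
Step 9: ref 4 → HIT, frames=[5,4,2]
Step 10: ref 6 → FAULT (evict 2), frames=[5,4,6]
Step 11: ref 3 → FAULT (evict 5), frames=[3,4,6]
Step 12: ref 6 → HIT, frames=[3,4,6]
Step 13: ref 4 → HIT, frames=[3,4,6]
Total faults: 9

Answer: 9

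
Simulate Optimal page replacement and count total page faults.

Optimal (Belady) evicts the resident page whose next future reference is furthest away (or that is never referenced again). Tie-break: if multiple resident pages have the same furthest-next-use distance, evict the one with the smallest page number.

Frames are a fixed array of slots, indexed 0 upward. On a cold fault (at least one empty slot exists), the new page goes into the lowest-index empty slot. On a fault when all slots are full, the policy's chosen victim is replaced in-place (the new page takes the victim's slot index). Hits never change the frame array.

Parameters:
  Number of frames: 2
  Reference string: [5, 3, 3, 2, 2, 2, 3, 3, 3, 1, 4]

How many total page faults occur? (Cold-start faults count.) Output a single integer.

Step 0: ref 5 → FAULT, frames=[5,-]
Step 1: ref 3 → FAULT, frames=[5,3]
Step 2: ref 3 → HIT, frames=[5,3]
Step 3: ref 2 → FAULT (evict 5), frames=[2,3]
Step 4: ref 2 → HIT, frames=[2,3]
Step 5: ref 2 → HIT, frames=[2,3]
Step 6: ref 3 → HIT, frames=[2,3]
Step 7: ref 3 → HIT, frames=[2,3]
Step 8: ref 3 → HIT, frames=[2,3]
Step 9: ref 1 → FAULT (evict 2), frames=[1,3]
Step 10: ref 4 → FAULT (evict 1), frames=[4,3]
Total faults: 5

Answer: 5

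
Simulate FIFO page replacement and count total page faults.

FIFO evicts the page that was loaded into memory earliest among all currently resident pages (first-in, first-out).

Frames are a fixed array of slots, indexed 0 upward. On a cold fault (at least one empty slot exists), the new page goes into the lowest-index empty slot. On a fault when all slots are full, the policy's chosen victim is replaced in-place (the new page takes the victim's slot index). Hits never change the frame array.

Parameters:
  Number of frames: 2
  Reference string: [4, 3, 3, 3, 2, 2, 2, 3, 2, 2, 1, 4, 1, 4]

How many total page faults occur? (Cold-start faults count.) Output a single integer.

Step 0: ref 4 → FAULT, frames=[4,-]
Step 1: ref 3 → FAULT, frames=[4,3]
Step 2: ref 3 → HIT, frames=[4,3]
Step 3: ref 3 → HIT, frames=[4,3]
Step 4: ref 2 → FAULT (evict 4), frames=[2,3]
Step 5: ref 2 → HIT, frames=[2,3]
Step 6: ref 2 → HIT, frames=[2,3]
Step 7: ref 3 → HIT, frames=[2,3]
Step 8: ref 2 → HIT, frames=[2,3]
Step 9: ref 2 → HIT, frames=[2,3]
Step 10: ref 1 → FAULT (evict 3), frames=[2,1]
Step 11: ref 4 → FAULT (evict 2), frames=[4,1]
Step 12: ref 1 → HIT, frames=[4,1]
Step 13: ref 4 → HIT, frames=[4,1]
Total faults: 5

Answer: 5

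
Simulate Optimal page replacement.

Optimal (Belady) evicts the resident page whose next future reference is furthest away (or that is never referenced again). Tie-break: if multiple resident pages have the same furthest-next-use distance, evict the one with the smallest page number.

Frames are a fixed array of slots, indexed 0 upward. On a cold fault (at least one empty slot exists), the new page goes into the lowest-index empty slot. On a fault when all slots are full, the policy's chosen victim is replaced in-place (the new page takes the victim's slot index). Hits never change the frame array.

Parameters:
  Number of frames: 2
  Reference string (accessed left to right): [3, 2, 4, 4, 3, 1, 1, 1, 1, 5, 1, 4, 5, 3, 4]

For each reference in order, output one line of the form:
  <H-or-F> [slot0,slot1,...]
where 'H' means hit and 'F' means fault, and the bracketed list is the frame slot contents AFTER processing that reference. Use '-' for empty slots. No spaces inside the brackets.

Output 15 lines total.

F [3,-]
F [3,2]
F [3,4]
H [3,4]
H [3,4]
F [1,4]
H [1,4]
H [1,4]
H [1,4]
F [1,5]
H [1,5]
F [4,5]
H [4,5]
F [4,3]
H [4,3]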